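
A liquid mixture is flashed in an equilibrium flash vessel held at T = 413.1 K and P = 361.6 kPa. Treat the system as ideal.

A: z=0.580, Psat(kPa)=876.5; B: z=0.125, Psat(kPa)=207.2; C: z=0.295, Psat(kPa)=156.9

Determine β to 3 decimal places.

Raoult's law: Kᵢ = Pᵢˢᵃᵗ/P = Pᵢˢᵃᵗ/361.6.
  K_A = 876.5/361.6 = 2.42395, K_B = 207.2/361.6 = 0.57301, K_C = 156.9/361.6 = 0.43390
Let β = V/F and solve Σ zᵢ(Kᵢ−1)/(1+β(Kᵢ−1)) = 0.
Feasibility: ΣzᵢKᵢ = 1.606, Σzᵢ/Kᵢ = 1.137 — both > 1, two phases present.
Newton iteration, β⁰ = 0.36:
  β = 0.360: g = 0.2732, g' = -0.695 → β = 0.753
  β = 0.753: g = 0.0287, g' = -0.611 → β = 0.800
Converged at β = 0.800.

β = 0.800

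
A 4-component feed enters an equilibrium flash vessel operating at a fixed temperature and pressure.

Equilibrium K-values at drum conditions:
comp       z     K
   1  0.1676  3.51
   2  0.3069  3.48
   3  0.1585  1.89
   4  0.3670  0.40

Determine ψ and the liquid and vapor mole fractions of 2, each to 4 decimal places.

ψ = 0.8612, x_2 = 0.0979, y_2 = 0.3406

Rachford–Rice: g(ψ) = Σ zᵢ(Kᵢ−1)/(1+ψ(Kᵢ−1)) = 0.
Check two-phase: ΣzᵢKᵢ = 2.1027 > 1 and Σzᵢ/Kᵢ = 1.1373 > 1, so g(0) = 1.1027 > 0 and g(1) = -0.1373 < 0.
Newton–Raphson from ψ = 0.5:
  ψ = 0.5000: g = 0.30939, g' = -0.9136 → ψ = 0.8386
  ψ = 0.8386: g = 0.02016, g' = -0.8850 → ψ = 0.8614
  ψ = 0.8614: g = -0.00021, g' = -0.9037 → ψ = 0.8612
Converged at ψ = 0.8612.
Compositions from xᵢ = zᵢ/(1+ψ(Kᵢ−1)), yᵢ = Kᵢxᵢ:
  1: x = 0.0530, y = 0.1861
  2: x = 0.0979, y = 0.3406
  3: x = 0.0897, y = 0.1696
  4: x = 0.7594, y = 0.3038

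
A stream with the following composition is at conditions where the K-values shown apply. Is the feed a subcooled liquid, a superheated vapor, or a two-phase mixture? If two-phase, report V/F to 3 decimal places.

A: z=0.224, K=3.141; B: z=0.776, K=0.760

ΣzᵢKᵢ = 1.293; Σzᵢ/Kᵢ = 1.092.
Both exceed 1, so a two-phase solution exists.
Material balance + equilibrium reduce to Σ zᵢ(Kᵢ−1)/(1+ψ(Kᵢ−1)) = 0.
Binary case is linear: z₁(K₁−1)(1+ψ(K₂−1)) + z₂(K₂−1)(1+ψ(K₁−1)) = 0
⇒ ψ = [z₁(K₁−1)+z₂(K₂−1)] / [−(K₁−1)(K₂−1)] = 0.2933/0.5138 = 0.571

two-phase, V/F = 0.571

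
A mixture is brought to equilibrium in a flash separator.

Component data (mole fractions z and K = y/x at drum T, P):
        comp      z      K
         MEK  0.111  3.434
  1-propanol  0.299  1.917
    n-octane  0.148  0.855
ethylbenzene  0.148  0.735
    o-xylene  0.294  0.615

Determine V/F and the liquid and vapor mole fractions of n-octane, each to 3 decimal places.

Material balance + equilibrium reduce to Σ zᵢ(Kᵢ−1)/(1+V/F(Kᵢ−1)) = 0.
Feasibility: ΣzᵢKᵢ = 1.370, Σzᵢ/Kᵢ = 1.041 — both > 1, two phases present.
Newton iteration, V/F⁰ = 0.46:
  V/F = 0.460: g = 0.1151, g' = -0.352 → V/F = 0.787
  V/F = 0.787: g = 0.0158, g' = -0.272 → V/F = 0.845
Converged at V/F = 0.845.
Compositions from xᵢ = zᵢ/(1+V/F(Kᵢ−1)), yᵢ = Kᵢxᵢ:
  MEK: x = 0.036, y = 0.125
  1-propanol: x = 0.168, y = 0.323
  n-octane: x = 0.169, y = 0.144
  ethylbenzene: x = 0.191, y = 0.140
  o-xylene: x = 0.436, y = 0.268

V/F = 0.845, x_n-octane = 0.169, y_n-octane = 0.144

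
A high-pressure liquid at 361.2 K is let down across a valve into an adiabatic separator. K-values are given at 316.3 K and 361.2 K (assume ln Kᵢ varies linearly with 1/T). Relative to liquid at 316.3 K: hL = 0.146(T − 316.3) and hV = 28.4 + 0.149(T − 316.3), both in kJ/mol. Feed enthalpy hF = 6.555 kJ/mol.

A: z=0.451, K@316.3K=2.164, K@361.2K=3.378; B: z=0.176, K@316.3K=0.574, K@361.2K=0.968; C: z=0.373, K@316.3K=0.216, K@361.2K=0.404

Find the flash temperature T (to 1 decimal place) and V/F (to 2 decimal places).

T = 318.1 K, V/F = 0.22

Adiabatic flash: solve Rachford–Rice at each trial T, then check hF = ψ·hV(T) + (1−ψ)·hL(T).
  T = 316.3 K: K = (2.164, 0.574, 0.216), RR gives ψ = 0.196, H_out = 5.571 kJ/mol
  T = 361.2 K: K = (3.378, 0.968, 0.404), RR gives ψ = 0.720, H_out = 27.110 kJ/mol
  T = 338.8 K: K = (2.745, 0.759, 0.302), RR gives ψ = 0.466, H_out = 16.559 kJ/mol
  T = 327.6 K: K = (2.449, 0.664, 0.257), RR gives ψ = 0.340, H_out = 11.319 kJ/mol
  T = 322.0 K: K = (2.306, 0.618, 0.236), RR gives ψ = 0.272, H_out = 8.560 kJ/mol
  T = 319.1 K: K = (2.233, 0.596, 0.226), RR gives ψ = 0.234, H_out = 7.067 kJ/mol
  T = 317.7 K: K = (2.198, 0.585, 0.221), RR gives ψ = 0.216, H_out = 6.326 kJ/mol
Linear interpolation between T = 317.7 (H_out = 6.326) and T = 319.1 (H_out = 7.067) on hF = 6.555 gives T ≈ 318.1 K, at which ψ = 0.22.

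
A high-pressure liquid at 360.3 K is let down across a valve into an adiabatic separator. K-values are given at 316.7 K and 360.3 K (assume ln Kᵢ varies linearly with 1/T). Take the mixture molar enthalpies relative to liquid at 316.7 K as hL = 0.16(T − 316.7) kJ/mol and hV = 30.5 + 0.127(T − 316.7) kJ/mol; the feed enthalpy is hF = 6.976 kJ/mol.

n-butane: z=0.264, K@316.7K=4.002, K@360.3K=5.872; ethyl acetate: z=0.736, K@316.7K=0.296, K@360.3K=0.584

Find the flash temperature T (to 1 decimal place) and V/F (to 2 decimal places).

Adiabatic flash: solve Rachford–Rice at each trial T, then check hF = ψ·hV(T) + (1−ψ)·hL(T).
  T = 316.7 K: K = (4.002, 0.296), RR gives ψ = 0.130, H_out = 3.960 kJ/mol
  T = 360.3 K: K = (5.872, 0.584), RR gives ψ = 0.484, H_out = 21.028 kJ/mol
  T = 338.5 K: K = (4.908, 0.425), RR gives ψ = 0.271, H_out = 11.552 kJ/mol
  T = 327.6 K: K = (4.447, 0.357), RR gives ψ = 0.197, H_out = 7.680 kJ/mol
  T = 322.1 K: K = (4.220, 0.325), RR gives ψ = 0.163, H_out = 5.797 kJ/mol
  T = 324.9 K: K = (4.335, 0.341), RR gives ψ = 0.180, H_out = 6.752 kJ/mol
  T = 326.2 K: K = (4.389, 0.349), RR gives ψ = 0.188, H_out = 7.198 kJ/mol
Linear interpolation between T = 324.9 (H_out = 6.752) and T = 326.2 (H_out = 7.198) on hF = 6.976 gives T ≈ 325.6 K, at which ψ = 0.18.

T = 325.6 K, V/F = 0.18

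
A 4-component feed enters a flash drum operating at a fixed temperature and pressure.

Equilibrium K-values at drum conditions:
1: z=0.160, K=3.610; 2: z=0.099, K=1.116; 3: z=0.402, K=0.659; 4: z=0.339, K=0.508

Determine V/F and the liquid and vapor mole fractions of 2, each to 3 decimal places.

V/F = 0.132, x_2 = 0.098, y_2 = 0.109

Rachford–Rice: g(V/F) = Σ zᵢ(Kᵢ−1)/(1+V/F(Kᵢ−1)) = 0.
g(0) = ΣzᵢKᵢ − 1 = 0.125 and g(1) = 1 − Σzᵢ/Kᵢ = -0.410, so a root lies in (0, 1).
Newton–Raphson from V/F = 0.5:
  V/F = 0.500: g = -0.1944, g' = -0.419 → V/F = 0.036
  V/F = 0.036: g = 0.0851, g' = -1.047 → V/F = 0.117
  V/F = 0.117: g = 0.0117, g' = -0.785 → V/F = 0.132
Converged at V/F = 0.132.
Compositions from xᵢ = zᵢ/(1+V/F(Kᵢ−1)), yᵢ = Kᵢxᵢ:
  1: x = 0.119, y = 0.430
  2: x = 0.098, y = 0.109
  3: x = 0.421, y = 0.277
  4: x = 0.363, y = 0.184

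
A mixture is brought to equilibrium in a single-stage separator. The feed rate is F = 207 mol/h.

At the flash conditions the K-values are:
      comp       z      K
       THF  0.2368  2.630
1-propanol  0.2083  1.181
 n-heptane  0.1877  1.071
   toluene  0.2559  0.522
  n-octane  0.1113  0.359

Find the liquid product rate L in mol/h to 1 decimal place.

L = 106.4 mol/h

Rachford–Rice: g(ψ) = Σ zᵢ(Kᵢ−1)/(1+ψ(Kᵢ−1)) = 0.
Feasibility: ΣzᵢKᵢ = 1.2433, Σzᵢ/Kᵢ = 1.2419 — both > 1, two phases present.
Newton–Raphson from ψ = 0.7:
  ψ = 0.7000: g = -0.08680, g' = -0.4260 → ψ = 0.4963
  ψ = 0.4963: g = -0.00413, g' = -0.3977 → ψ = 0.4859
Converged at ψ = 0.4859.
Then V = ψ·F = 0.4859·207 = 100.6 mol/h and L = F − V = 106.4 mol/h.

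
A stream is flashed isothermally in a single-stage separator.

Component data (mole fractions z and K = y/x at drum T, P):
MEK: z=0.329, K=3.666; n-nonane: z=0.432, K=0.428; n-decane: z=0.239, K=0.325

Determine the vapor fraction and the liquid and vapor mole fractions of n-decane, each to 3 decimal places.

ψ = 0.288, x_n-decane = 0.297, y_n-decane = 0.096

Iterate (Newton) starting at ψ = 0.62:
  ψ = 0.620: g = -0.3297, g' = -0.994 → ψ = 0.288
Converged at ψ = 0.288.
Compositions from xᵢ = zᵢ/(1+ψ(Kᵢ−1)), yᵢ = Kᵢxᵢ:
  MEK: x = 0.186, y = 0.682
  n-nonane: x = 0.517, y = 0.221
  n-decane: x = 0.297, y = 0.096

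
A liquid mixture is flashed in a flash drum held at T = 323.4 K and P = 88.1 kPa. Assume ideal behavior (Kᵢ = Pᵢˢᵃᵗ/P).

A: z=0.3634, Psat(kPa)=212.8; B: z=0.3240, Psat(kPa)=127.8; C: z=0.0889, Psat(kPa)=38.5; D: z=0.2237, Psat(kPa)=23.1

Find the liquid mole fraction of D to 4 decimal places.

x_D = 0.4177

Raoult's law: Kᵢ = Pᵢˢᵃᵗ/P = Pᵢˢᵃᵗ/88.1.
  K_A = 212.8/88.1 = 2.415437, K_B = 127.8/88.1 = 1.450624, K_C = 38.5/88.1 = 0.437003, K_D = 23.1/88.1 = 0.262202
Let β = V/F and solve Σ zᵢ(Kᵢ−1)/(1+β(Kᵢ−1)) = 0.
Check two-phase: ΣzᵢKᵢ = 1.4453 > 1 and Σzᵢ/Kᵢ = 1.4304 > 1, so g(0) = 0.4453 > 0 and g(1) = -0.4304 < 0.
Iterate (Newton) starting at β = 0.62:
  β = 0.6200: g = 0.00699, g' = -0.7269 → β = 0.6296
Converged at β = 0.6296.
Compositions from xᵢ = zᵢ/(1+β(Kᵢ−1)), yᵢ = Kᵢxᵢ:
  A: x = 0.1922, y = 0.4642
  B: x = 0.2524, y = 0.3661
  C: x = 0.1377, y = 0.0602
  D: x = 0.4177, y = 0.1095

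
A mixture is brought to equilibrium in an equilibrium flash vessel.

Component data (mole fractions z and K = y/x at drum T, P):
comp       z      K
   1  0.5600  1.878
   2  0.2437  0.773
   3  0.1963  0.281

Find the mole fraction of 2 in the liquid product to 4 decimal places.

x_2 = 0.2835

Material balance + equilibrium reduce to Σ zᵢ(Kᵢ−1)/(1+ψ(Kᵢ−1)) = 0.
Check two-phase: ΣzᵢKᵢ = 1.2952 > 1 and Σzᵢ/Kᵢ = 1.3120 > 1, so g(0) = 0.2952 > 0 and g(1) = -0.3120 < 0.
Newton–Raphson from ψ = 0.67:
  ψ = 0.6700: g = -0.02800, g' = -0.5664 → ψ = 0.6206
  ψ = 0.6206: g = -0.00097, g' = -0.5288 → ψ = 0.6187
Converged at ψ = 0.6187.
Compositions from xᵢ = zᵢ/(1+ψ(Kᵢ−1)), yᵢ = Kᵢxᵢ:
  1: x = 0.3629, y = 0.6815
  2: x = 0.2835, y = 0.2192
  3: x = 0.3536, y = 0.0994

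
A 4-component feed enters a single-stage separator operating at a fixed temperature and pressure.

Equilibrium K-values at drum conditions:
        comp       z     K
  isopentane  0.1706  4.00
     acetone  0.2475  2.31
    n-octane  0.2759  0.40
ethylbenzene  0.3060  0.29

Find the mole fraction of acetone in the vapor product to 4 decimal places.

y_acetone = 0.4016

Rachford–Rice: g(ψ) = Σ zᵢ(Kᵢ−1)/(1+ψ(Kᵢ−1)) = 0.
Feasibility: ΣzᵢKᵢ = 1.4532, Σzᵢ/Kᵢ = 1.8947 — both > 1, two phases present.
Iterate (Newton) starting at ψ = 0.67:
  ψ = 0.6700: g = -0.34850, g' = -1.1288 → ψ = 0.3613
  ψ = 0.3613: g = -0.03789, g' = -0.9902 → ψ = 0.3230
  ψ = 0.3230: g = 0.00050, g' = -1.0183 → ψ = 0.3235
Converged at ψ = 0.3235.
Compositions from xᵢ = zᵢ/(1+ψ(Kᵢ−1)), yᵢ = Kᵢxᵢ:
  isopentane: x = 0.0866, y = 0.3463
  acetone: x = 0.1738, y = 0.4016
  n-octane: x = 0.3424, y = 0.1369
  ethylbenzene: x = 0.3972, y = 0.1152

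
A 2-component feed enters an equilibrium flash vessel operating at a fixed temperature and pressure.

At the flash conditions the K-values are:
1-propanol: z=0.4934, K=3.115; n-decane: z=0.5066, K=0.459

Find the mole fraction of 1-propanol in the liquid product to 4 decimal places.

Binary case is linear: z₁(K₁−1)(1+V/F(K₂−1)) + z₂(K₂−1)(1+V/F(K₁−1)) = 0
⇒ V/F = [z₁(K₁−1)+z₂(K₂−1)] / [−(K₁−1)(K₂−1)] = 0.76947/1.14421 = 0.6725
Compositions from xᵢ = zᵢ/(1+V/F(Kᵢ−1)), yᵢ = Kᵢxᵢ:
  1-propanol: x = 0.2037, y = 0.6345
  n-decane: x = 0.7963, y = 0.3655

x_1-propanol = 0.2037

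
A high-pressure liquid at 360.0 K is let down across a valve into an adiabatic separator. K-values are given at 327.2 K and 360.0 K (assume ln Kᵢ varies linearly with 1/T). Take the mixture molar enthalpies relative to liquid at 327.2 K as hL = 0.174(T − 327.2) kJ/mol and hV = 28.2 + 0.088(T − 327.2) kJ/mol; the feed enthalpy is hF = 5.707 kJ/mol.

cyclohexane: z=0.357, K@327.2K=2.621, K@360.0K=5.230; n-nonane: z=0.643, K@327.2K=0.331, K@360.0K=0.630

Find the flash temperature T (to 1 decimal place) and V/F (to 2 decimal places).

Adiabatic flash: solve Rachford–Rice at each trial T, then check hF = ψ·hV(T) + (1−ψ)·hL(T).
  T = 327.2 K: K = (2.621, 0.331), RR gives ψ = 0.137, H_out = 3.862 kJ/mol
  T = 360.0 K: K = (5.230, 0.630), RR gives ψ = 0.813, H_out = 26.337 kJ/mol
  T = 343.6 K: K = (3.764, 0.464), RR gives ψ = 0.433, H_out = 14.455 kJ/mol
  T = 335.4 K: K = (3.155, 0.393), RR gives ψ = 0.290, H_out = 9.404 kJ/mol
  T = 331.3 K: K = (2.879, 0.361), RR gives ψ = 0.217, H_out = 6.747 kJ/mol
  T = 329.2 K: K = (2.745, 0.346), RR gives ψ = 0.177, H_out = 5.306 kJ/mol
Linear interpolation between T = 329.2 (H_out = 5.306) and T = 331.3 (H_out = 6.747) on hF = 5.707 gives T ≈ 329.8 K, at which ψ = 0.19.

T = 329.8 K, V/F = 0.19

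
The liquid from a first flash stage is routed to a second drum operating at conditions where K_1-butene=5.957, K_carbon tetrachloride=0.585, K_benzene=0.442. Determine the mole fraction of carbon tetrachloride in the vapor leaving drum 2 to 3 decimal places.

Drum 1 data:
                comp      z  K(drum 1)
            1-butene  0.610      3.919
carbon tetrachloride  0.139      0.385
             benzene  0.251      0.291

y_carbon tetrachloride (drum 2) = 0.168

Drum 1:
Let ψ₁ = V/F and solve Σ zᵢ(Kᵢ−1)/(1+ψ₁(Kᵢ−1)) = 0.
Feasibility: ΣzᵢKᵢ = 2.517, Σzᵢ/Kᵢ = 1.379 — both > 1, two phases present.
Newton iteration, ψ₁⁰ = 0.44:
  ψ₁ = 0.440: g = 0.4036, g' = -1.361 → ψ₁ = 0.736
  ψ₁ = 0.736: g = 0.0366, g' = -1.252 → ψ₁ = 0.766
  ψ₁ = 0.766: g = -0.0005, g' = -1.288 → ψ₁ = 0.765
Converged at ψ₁ = 0.765.
Drum-1 compositions:
  1-butene: x = 0.189, y = 0.739
  carbon tetrachloride: x = 0.263, y = 0.101
  benzene: x = 0.549, y = 0.160
Drum-2 feed = drum-1 liquid: z₂ = (0.1886, 0.2626, 0.5488).
Drum 2:
Rachford–Rice: g(ψ₂) = Σ zᵢ(Kᵢ−1)/(1+ψ₂(Kᵢ−1)) = 0.
Check two-phase: ΣzᵢKᵢ = 1.520 > 1 and Σzᵢ/Kᵢ = 1.722 > 1, so g(0) = 0.520 > 0 and g(1) = -0.722 < 0.
Iterate (Newton) starting at ψ₂ = 0.65:
  ψ₂ = 0.650: g = -0.4083, g' = -0.766 → ψ₂ = 0.117
  ψ₂ = 0.117: g = 0.1503, g' = -2.106 → ψ₂ = 0.188
  ψ₂ = 0.188: g = 0.0236, g' = -1.508 → ψ₂ = 0.204
Converged at ψ₂ = 0.204.
  1-butene: x = 0.094, y = 0.558
  carbon tetrachloride: x = 0.287, y = 0.168
  benzene: x = 0.619, y = 0.274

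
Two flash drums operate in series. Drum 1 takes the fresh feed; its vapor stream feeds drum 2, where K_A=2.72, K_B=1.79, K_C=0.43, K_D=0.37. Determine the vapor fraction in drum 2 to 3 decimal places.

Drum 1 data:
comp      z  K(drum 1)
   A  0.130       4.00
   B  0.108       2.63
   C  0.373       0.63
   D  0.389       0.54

V/F (drum 2) = 0.459

Drum 1:
Material balance + equilibrium reduce to Σ zᵢ(Kᵢ−1)/(1+ψ₁(Kᵢ−1)) = 0.
Check two-phase: ΣzᵢKᵢ = 1.249 > 1 and Σzᵢ/Kᵢ = 1.386 > 1, so g(0) = 0.249 > 0 and g(1) = -0.386 < 0.
Iterate (Newton) starting at ψ₁ = 0.67:
  ψ₁ = 0.670: g = -0.2284, g' = -0.457 → ψ₁ = 0.170
  ψ₁ = 0.170: g = 0.0547, g' = -0.844 → ψ₁ = 0.235
  ψ₁ = 0.235: g = 0.0043, g' = -0.717 → ψ₁ = 0.241
Converged at ψ₁ = 0.241.
Drum-1 compositions:
  A: x = 0.075, y = 0.302
  B: x = 0.078, y = 0.204
  C: x = 0.410, y = 0.258
  D: x = 0.437, y = 0.236
Drum-2 feed = drum-1 vapor: z₂ = (0.3018, 0.2039, 0.2580, 0.2362).
Drum 2:
Rachford–Rice: g(ψ₂) = Σ zᵢ(Kᵢ−1)/(1+ψ₂(Kᵢ−1)) = 0.
g(0) = ΣzᵢKᵢ − 1 = 0.384 and g(1) = 1 − Σzᵢ/Kᵢ = -0.463, so a root lies in (0, 1).
Newton iteration, ψ₂⁰ = 0.47:
  ψ₂ = 0.470: g = -0.0078, g' = -0.686 → ψ₂ = 0.459
Converged at ψ₂ = 0.459.
  A: x = 0.169, y = 0.459
  B: x = 0.150, y = 0.268
  C: x = 0.349, y = 0.150
  D: x = 0.332, y = 0.123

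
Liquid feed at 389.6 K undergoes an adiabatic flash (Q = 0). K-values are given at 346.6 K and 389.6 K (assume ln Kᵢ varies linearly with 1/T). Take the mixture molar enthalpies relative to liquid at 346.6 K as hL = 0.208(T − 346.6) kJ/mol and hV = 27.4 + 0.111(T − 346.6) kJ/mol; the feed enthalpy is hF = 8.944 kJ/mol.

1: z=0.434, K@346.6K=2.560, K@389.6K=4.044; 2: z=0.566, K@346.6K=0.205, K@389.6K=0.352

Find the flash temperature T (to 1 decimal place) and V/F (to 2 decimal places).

T = 356.2 K, V/F = 0.26

Adiabatic flash: solve Rachford–Rice at each trial T, then check hF = ψ·hV(T) + (1−ψ)·hL(T).
  T = 346.6 K: K = (2.560, 0.205), RR gives ψ = 0.183, H_out = 5.017 kJ/mol
  T = 389.6 K: K = (4.044, 0.352), RR gives ψ = 0.484, H_out = 20.183 kJ/mol
  T = 368.1 K: K = (3.261, 0.273), RR gives ψ = 0.347, H_out = 13.244 kJ/mol
  T = 357.4 K: K = (2.901, 0.238), RR gives ψ = 0.272, H_out = 9.405 kJ/mol
  T = 352.0 K: K = (2.728, 0.221), RR gives ψ = 0.230, H_out = 7.293 kJ/mol
  T = 354.7 K: K = (2.814, 0.229), RR gives ψ = 0.251, H_out = 8.367 kJ/mol
  T = 356.0 K: K = (2.856, 0.233), RR gives ψ = 0.261, H_out = 8.871 kJ/mol
Linear interpolation between T = 356.0 (H_out = 8.871) and T = 357.4 (H_out = 9.405) on hF = 8.944 gives T ≈ 356.2 K, at which ψ = 0.26.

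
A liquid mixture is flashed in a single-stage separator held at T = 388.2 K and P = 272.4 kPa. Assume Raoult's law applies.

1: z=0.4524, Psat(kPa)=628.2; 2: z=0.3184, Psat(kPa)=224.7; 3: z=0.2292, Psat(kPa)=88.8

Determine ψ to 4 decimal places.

ψ = 0.6174

Raoult's law: Kᵢ = Pᵢˢᵃᵗ/P = Pᵢˢᵃᵗ/272.4.
  K_1 = 628.2/272.4 = 2.306167, K_2 = 224.7/272.4 = 0.824890, K_3 = 88.8/272.4 = 0.325991
Rachford–Rice: g(ψ) = Σ zᵢ(Kᵢ−1)/(1+ψ(Kᵢ−1)) = 0.
Check two-phase: ΣzᵢKᵢ = 1.3807 > 1 and Σzᵢ/Kᵢ = 1.2852 > 1, so g(0) = 0.3807 > 0 and g(1) = -0.2852 < 0.
Iterate (Newton) starting at ψ = 0.5:
  ψ = 0.5000: g = 0.06335, g' = -0.5310 → ψ = 0.6193
  ψ = 0.6193: g = -0.00103, g' = -0.5549 → ψ = 0.6174
Converged at ψ = 0.6174.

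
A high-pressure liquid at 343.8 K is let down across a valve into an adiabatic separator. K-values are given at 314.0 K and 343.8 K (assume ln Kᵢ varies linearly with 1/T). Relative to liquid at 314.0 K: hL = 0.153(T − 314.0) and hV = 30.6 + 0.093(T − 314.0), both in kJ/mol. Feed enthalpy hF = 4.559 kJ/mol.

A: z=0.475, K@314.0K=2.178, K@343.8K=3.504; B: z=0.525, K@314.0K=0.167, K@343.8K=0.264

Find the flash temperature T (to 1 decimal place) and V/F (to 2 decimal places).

Adiabatic flash: solve Rachford–Rice at each trial T, then check hF = ψ·hV(T) + (1−ψ)·hL(T).
  T = 314.0 K: K = (2.178, 0.167), RR gives ψ = 0.125, H_out = 3.811 kJ/mol
  T = 343.8 K: K = (3.504, 0.264), RR gives ψ = 0.436, H_out = 17.113 kJ/mol
  T = 328.9 K: K = (2.792, 0.212), RR gives ψ = 0.310, H_out = 11.489 kJ/mol
  T = 321.4 K: K = (2.471, 0.189), RR gives ψ = 0.229, H_out = 8.025 kJ/mol
  T = 317.7 K: K = (2.322, 0.178), RR gives ψ = 0.180, H_out = 6.045 kJ/mol
  T = 315.9 K: K = (2.251, 0.172), RR gives ψ = 0.154, H_out = 4.995 kJ/mol
Linear interpolation between T = 314.0 (H_out = 3.811) and T = 315.9 (H_out = 4.995) on hF = 4.559 gives T ≈ 315.2 K, at which ψ = 0.14.

T = 315.2 K, V/F = 0.14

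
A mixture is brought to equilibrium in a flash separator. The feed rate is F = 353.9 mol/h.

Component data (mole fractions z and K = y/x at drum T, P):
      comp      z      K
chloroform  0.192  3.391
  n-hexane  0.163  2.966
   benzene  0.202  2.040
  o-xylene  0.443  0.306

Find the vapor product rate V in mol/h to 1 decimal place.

Rachford–Rice: g(ψ) = Σ zᵢ(Kᵢ−1)/(1+ψ(Kᵢ−1)) = 0.
Feasibility: ΣzᵢKᵢ = 1.682, Σzᵢ/Kᵢ = 1.658 — both > 1, two phases present.
Newton–Raphson from ψ = 0.5:
  ψ = 0.500: g = 0.0381, g' = -0.983 → ψ = 0.539
Converged at ψ = 0.539.
Then V = ψ·F = 0.5386·353.9 = 190.6 mol/h and L = F − V = 163.3 mol/h.

V = 190.6 mol/h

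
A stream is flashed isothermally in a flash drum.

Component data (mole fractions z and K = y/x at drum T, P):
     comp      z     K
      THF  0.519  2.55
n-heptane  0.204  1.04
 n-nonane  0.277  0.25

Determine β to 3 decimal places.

Material balance + equilibrium reduce to Σ zᵢ(Kᵢ−1)/(1+β(Kᵢ−1)) = 0.
g(0) = ΣzᵢKᵢ − 1 = 0.605 and g(1) = 1 − Σzᵢ/Kᵢ = -0.508, so a root lies in (0, 1).
Newton–Raphson from β = 0.69:
  β = 0.690: g = -0.0339, g' = -0.961 → β = 0.655
  β = 0.655: g = -0.0009, g' = -0.909 → β = 0.654
Converged at β = 0.654.

β = 0.654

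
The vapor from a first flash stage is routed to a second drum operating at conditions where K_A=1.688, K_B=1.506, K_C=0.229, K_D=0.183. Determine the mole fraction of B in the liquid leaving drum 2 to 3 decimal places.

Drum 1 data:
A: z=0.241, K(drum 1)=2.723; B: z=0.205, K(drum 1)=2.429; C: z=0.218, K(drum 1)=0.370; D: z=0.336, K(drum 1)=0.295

x_B (drum 2) = 0.265

Drum 1:
Newton–Raphson from ψ₁ = 0.34:
  ψ₁ = 0.340: g = -0.0273, g' = -0.903 → ψ₁ = 0.310
Converged at ψ₁ = 0.310.
Drum-1 compositions:
  A: x = 0.157, y = 0.428
  B: x = 0.142, y = 0.345
  C: x = 0.271, y = 0.100
  D: x = 0.430, y = 0.127
Drum-2 feed = drum-1 vapor: z₂ = (0.4278, 0.3451, 0.1002, 0.1268).
Drum 2:
Newton iteration, ψ₂⁰ = 0.5:
  ψ₂ = 0.500: g = 0.0574, g' = -0.568 → ψ₂ = 0.601
  ψ₂ = 0.601: g = -0.0055, g' = -0.687 → ψ₂ = 0.593
Converged at ψ₂ = 0.593.
  A: x = 0.304, y = 0.513
  B: x = 0.265, y = 0.400
  C: x = 0.185, y = 0.042
  D: x = 0.246, y = 0.045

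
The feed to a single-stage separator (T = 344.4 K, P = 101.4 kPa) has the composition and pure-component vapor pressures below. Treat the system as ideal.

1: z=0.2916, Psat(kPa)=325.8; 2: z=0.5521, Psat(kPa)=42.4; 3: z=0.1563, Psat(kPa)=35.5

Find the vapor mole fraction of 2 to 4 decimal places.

y_2 = 0.2559

Raoult's law: Kᵢ = Pᵢˢᵃᵗ/P = Pᵢˢᵃᵗ/101.4.
  K_1 = 325.8/101.4 = 3.213018, K_2 = 42.4/101.4 = 0.418146, K_3 = 35.5/101.4 = 0.350099
Iterate (Newton) starting at β = 0.5:
  β = 0.5000: g = -0.29718, g' = -0.8385 → β = 0.1456
  β = 0.1456: g = 0.02492, g' = -1.1206 → β = 0.1678
  β = 0.1678: g = 0.00055, g' = -1.0721 → β = 0.1683
Converged at β = 0.1683.
Compositions from xᵢ = zᵢ/(1+β(Kᵢ−1)), yᵢ = Kᵢxᵢ:
  1: x = 0.2125, y = 0.6826
  2: x = 0.6120, y = 0.2559
  3: x = 0.1755, y = 0.0614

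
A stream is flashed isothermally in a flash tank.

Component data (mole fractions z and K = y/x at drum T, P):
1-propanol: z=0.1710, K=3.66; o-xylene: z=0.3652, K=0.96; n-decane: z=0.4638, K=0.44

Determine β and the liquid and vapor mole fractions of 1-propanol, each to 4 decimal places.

β = 0.1855, x_1-propanol = 0.1145, y_1-propanol = 0.4191

Rachford–Rice: g(β) = Σ zᵢ(Kᵢ−1)/(1+β(Kᵢ−1)) = 0.
g(0) = ΣzᵢKᵢ − 1 = 0.1805 and g(1) = 1 − Σzᵢ/Kᵢ = -0.4812, so a root lies in (0, 1).
Newton iteration, β⁰ = 0.5:
  β = 0.5000: g = -0.18042, g' = -0.5040 → β = 0.1421
  β = 0.1421: g = 0.03325, g' = -0.8096 → β = 0.1831
  β = 0.1831: g = 0.00174, g' = -0.7283 → β = 0.1855
Converged at β = 0.1855.
Compositions from xᵢ = zᵢ/(1+β(Kᵢ−1)), yᵢ = Kᵢxᵢ:
  1-propanol: x = 0.1145, y = 0.4191
  o-xylene: x = 0.3679, y = 0.3532
  n-decane: x = 0.5176, y = 0.2277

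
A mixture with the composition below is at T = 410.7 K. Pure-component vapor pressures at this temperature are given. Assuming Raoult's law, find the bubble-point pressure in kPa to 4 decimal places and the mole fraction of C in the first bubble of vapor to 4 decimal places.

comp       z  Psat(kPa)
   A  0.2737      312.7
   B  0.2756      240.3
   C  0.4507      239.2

At the bubble point ψ → 0, so ΣzᵢKᵢ = 1 with Kᵢ = Pᵢˢᵃᵗ/P ⇒ P = ΣzᵢPᵢˢᵃᵗ.
P = 0.2737·312.7 + 0.2756·240.3 + 0.4507·239.2 = 259.6201 kPa
yᵢ = zᵢPᵢˢᵃᵗ/P ⇒ y_C = 0.4507·239.2/259.6201 = 0.4153

Pbub = 259.6201 kPa, y_C = 0.4153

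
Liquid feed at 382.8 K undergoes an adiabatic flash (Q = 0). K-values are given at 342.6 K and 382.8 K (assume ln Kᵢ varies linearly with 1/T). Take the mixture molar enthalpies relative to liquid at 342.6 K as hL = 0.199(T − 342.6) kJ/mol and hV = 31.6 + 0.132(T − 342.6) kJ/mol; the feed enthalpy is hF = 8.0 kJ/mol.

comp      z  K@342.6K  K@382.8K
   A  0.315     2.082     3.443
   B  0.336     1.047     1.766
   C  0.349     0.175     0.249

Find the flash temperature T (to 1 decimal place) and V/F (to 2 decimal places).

T = 347.9 K, V/F = 0.22

Adiabatic flash: solve Rachford–Rice at each trial T, then check hF = ψ·hV(T) + (1−ψ)·hL(T).
  T = 342.6 K: K = (2.082, 1.047, 0.175), RR gives ψ = 0.116, H_out = 3.673 kJ/mol
  T = 382.8 K: K = (3.443, 1.766, 0.249), RR gives ψ = 0.611, H_out = 25.654 kJ/mol
  T = 362.7 K: K = (2.715, 1.380, 0.211), RR gives ψ = 0.434, H_out = 17.140 kJ/mol
  T = 352.6 K: K = (2.385, 1.206, 0.192), RR gives ψ = 0.302, H_out = 11.330 kJ/mol
  T = 347.6 K: K = (2.231, 1.125, 0.184), RR gives ψ = 0.218, H_out = 7.803 kJ/mol
  T = 350.1 K: K = (2.307, 1.165, 0.188), RR gives ψ = 0.262, H_out = 9.632 kJ/mol
  T = 348.9 K: K = (2.270, 1.145, 0.186), RR gives ψ = 0.241, H_out = 8.772 kJ/mol
Linear interpolation between T = 347.6 (H_out = 7.803) and T = 348.9 (H_out = 8.772) on hF = 8.0 gives T ≈ 347.9 K, at which ψ = 0.22.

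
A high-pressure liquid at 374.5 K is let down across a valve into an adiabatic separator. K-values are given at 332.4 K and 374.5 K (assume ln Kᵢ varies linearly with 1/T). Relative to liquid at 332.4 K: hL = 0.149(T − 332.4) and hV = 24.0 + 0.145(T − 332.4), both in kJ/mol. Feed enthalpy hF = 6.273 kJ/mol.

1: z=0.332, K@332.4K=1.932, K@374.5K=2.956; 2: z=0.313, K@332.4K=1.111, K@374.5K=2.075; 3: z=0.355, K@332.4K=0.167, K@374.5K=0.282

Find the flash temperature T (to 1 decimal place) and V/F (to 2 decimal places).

Adiabatic flash: solve Rachford–Rice at each trial T, then check hF = ψ·hV(T) + (1−ψ)·hL(T).
  T = 332.4 K: K = (1.932, 1.111, 0.167), RR gives ψ = 0.090, H_out = 2.169 kJ/mol
  T = 374.5 K: K = (2.956, 2.075, 0.282), RR gives ψ = 0.656, H_out = 21.904 kJ/mol
  T = 353.4 K: K = (2.419, 1.546, 0.220), RR gives ψ = 0.448, H_out = 13.840 kJ/mol
  T = 342.9 K: K = (2.169, 1.317, 0.193), RR gives ψ = 0.300, H_out = 8.744 kJ/mol
  T = 337.6 K: K = (2.048, 1.210, 0.179), RR gives ψ = 0.204, H_out = 5.662 kJ/mol
  T = 340.2 K: K = (2.107, 1.262, 0.186), RR gives ψ = 0.253, H_out = 7.227 kJ/mol
  T = 338.9 K: K = (2.077, 1.236, 0.183), RR gives ψ = 0.229, H_out = 6.458 kJ/mol
Linear interpolation between T = 337.6 (H_out = 5.662) and T = 338.9 (H_out = 6.458) on hF = 6.273 gives T ≈ 338.6 K, at which ψ = 0.22.

T = 338.6 K, V/F = 0.22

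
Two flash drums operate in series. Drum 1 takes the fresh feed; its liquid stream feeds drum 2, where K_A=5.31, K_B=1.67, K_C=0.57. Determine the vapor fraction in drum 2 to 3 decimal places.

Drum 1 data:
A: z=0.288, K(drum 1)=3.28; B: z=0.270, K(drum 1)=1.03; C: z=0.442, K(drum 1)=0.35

Drum 1:
Let ψ₁ = V/F and solve Σ zᵢ(Kᵢ−1)/(1+ψ₁(Kᵢ−1)) = 0.
g(0) = ΣzᵢKᵢ − 1 = 0.377 and g(1) = 1 − Σzᵢ/Kᵢ = -0.613, so a root lies in (0, 1).
Newton iteration, ψ₁⁰ = 0.67:
  ψ₁ = 0.670: g = -0.2412, g' = -0.821 → ψ₁ = 0.376
  ψ₁ = 0.376: g = -0.0187, g' = -0.761 → ψ₁ = 0.351
  ψ₁ = 0.351: g = 0.0002, g' = -0.775 → ψ₁ = 0.352
Converged at ψ₁ = 0.352.
Drum-1 compositions:
  A: x = 0.160, y = 0.524
  B: x = 0.267, y = 0.275
  C: x = 0.573, y = 0.201
Drum-2 feed = drum-1 liquid: z₂ = (0.1598, 0.2672, 0.5730).
Drum 2:
Rachford–Rice: g(ψ₂) = Σ zᵢ(Kᵢ−1)/(1+ψ₂(Kᵢ−1)) = 0.
Feasibility: ΣzᵢKᵢ = 1.622, Σzᵢ/Kᵢ = 1.195 — both > 1, two phases present.
Newton iteration, ψ₂⁰ = 0.64:
  ψ₂ = 0.640: g = -0.0314, g' = -0.471 → ψ₂ = 0.573
  ψ₂ = 0.573: g = 0.0008, g' = -0.496 → ψ₂ = 0.575
Converged at ψ₂ = 0.575.
  A: x = 0.046, y = 0.244
  B: x = 0.193, y = 0.322
  C: x = 0.761, y = 0.434

V/F (drum 2) = 0.575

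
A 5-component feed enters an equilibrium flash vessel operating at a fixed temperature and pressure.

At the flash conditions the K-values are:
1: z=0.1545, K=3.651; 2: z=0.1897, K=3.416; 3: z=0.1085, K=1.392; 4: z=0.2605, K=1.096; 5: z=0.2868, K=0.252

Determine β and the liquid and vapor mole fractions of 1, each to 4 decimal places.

Newton–Raphson from β = 0.5:
  β = 0.5000: g = 0.10043, g' = -0.8512 → β = 0.6180
  β = 0.6180: g = -0.00200, g' = -0.9020 → β = 0.6158
Converged at β = 0.6158.
Compositions from xᵢ = zᵢ/(1+β(Kᵢ−1)), yᵢ = Kᵢxᵢ:
  1: x = 0.0587, y = 0.2143
  2: x = 0.0763, y = 0.2605
  3: x = 0.0874, y = 0.1217
  4: x = 0.2460, y = 0.2696
  5: x = 0.5317, y = 0.1340

β = 0.6158, x_1 = 0.0587, y_1 = 0.2143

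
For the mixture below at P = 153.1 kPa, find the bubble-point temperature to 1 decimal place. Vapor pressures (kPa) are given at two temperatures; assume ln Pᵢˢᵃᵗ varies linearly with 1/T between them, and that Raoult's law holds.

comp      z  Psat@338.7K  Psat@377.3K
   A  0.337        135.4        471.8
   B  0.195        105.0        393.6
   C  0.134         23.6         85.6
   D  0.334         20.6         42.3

T = 359.6 K

Bubble-point temperature: ΣzᵢPᵢˢᵃᵗ(T) = P. Interpolate ln Pᵢˢᵃᵗ = aᵢ + bᵢ/T.
  T = 338.7 K: ΣzᵢPᵢˢᵃᵗ = 76.15 kPa
  T = 377.3 K: ΣzᵢPᵢˢᵃᵗ = 261.35 kPa
  T = 358.0 K: ΣzᵢPᵢˢᵃᵗ = 145.46 kPa
  T = 367.6 K: ΣzᵢPᵢˢᵃᵗ = 196.08 kPa
  T = 362.8 K: ΣzᵢPᵢˢᵃᵗ = 169.19 kPa
  T = 360.4 K: ΣzᵢPᵢˢᵃᵗ = 156.95 kPa
Interpolating between 358.0 K and 360.4 K gives T ≈ 359.6 K.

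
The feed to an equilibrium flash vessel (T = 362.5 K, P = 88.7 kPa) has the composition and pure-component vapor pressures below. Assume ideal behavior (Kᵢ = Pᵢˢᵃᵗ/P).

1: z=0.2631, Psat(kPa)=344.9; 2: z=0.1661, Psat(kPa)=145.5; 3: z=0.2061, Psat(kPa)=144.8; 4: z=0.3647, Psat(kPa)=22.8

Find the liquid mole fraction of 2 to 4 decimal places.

Raoult's law: Kᵢ = Pᵢˢᵃᵗ/P = Pᵢˢᵃᵗ/88.7.
  K_1 = 344.9/88.7 = 3.888388, K_2 = 145.5/88.7 = 1.640361, K_3 = 144.8/88.7 = 1.632469, K_4 = 22.8/88.7 = 0.257046
Rachford–Rice: g(β) = Σ zᵢ(Kᵢ−1)/(1+β(Kᵢ−1)) = 0.
Check two-phase: ΣzᵢKᵢ = 1.7257 > 1 and Σzᵢ/Kᵢ = 1.7140 > 1, so g(0) = 0.7257 > 0 and g(1) = -0.7140 < 0.
Newton iteration, β⁰ = 0.5:
  β = 0.5000: g = 0.05942, g' = -0.9637 → β = 0.5617
  β = 0.5617: g = -0.00078, g' = -0.9938 → β = 0.5609
Converged at β = 0.5609.
Compositions from xᵢ = zᵢ/(1+β(Kᵢ−1)), yᵢ = Kᵢxᵢ:
  1: x = 0.1004, y = 0.3905
  2: x = 0.1222, y = 0.2005
  3: x = 0.1521, y = 0.2484
  4: x = 0.6252, y = 0.1607

x_2 = 0.1222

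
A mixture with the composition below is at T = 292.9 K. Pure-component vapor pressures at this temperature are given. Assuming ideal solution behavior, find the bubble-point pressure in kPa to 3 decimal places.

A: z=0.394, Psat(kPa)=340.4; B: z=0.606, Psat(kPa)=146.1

Pbub = 222.654 kPa

At the bubble point ψ → 0, so ΣzᵢKᵢ = 1 with Kᵢ = Pᵢˢᵃᵗ/P ⇒ P = ΣzᵢPᵢˢᵃᵗ.
P = 0.394·340.4 + 0.606·146.1 = 222.654 kPa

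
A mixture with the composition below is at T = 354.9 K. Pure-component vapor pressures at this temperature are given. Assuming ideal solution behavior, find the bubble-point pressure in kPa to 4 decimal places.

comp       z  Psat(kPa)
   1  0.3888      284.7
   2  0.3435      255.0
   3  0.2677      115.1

At the bubble point ψ → 0, so ΣzᵢKᵢ = 1 with Kᵢ = Pᵢˢᵃᵗ/P ⇒ P = ΣzᵢPᵢˢᵃᵗ.
P = 0.3888·284.7 + 0.3435·255.0 + 0.2677·115.1 = 229.0961 kPa

Pbub = 229.0961 kPa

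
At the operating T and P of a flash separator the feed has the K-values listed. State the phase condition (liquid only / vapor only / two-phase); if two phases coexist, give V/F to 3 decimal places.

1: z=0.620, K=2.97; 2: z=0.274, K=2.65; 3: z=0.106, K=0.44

ΣzᵢKᵢ = 2.614; Σzᵢ/Kᵢ = 0.553.
Since Σzᵢ/Kᵢ < 1 the mixture is above its dew point — single vapor phase.

vapor only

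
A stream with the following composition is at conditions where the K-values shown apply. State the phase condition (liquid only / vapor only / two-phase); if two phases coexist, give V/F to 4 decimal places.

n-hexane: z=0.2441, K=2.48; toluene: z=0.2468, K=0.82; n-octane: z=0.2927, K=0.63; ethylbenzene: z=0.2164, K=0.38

ΣzᵢKᵢ = 1.0744; Σzᵢ/Kᵢ = 1.4335.
Both exceed 1, so a two-phase solution exists.
Rachford–Rice: g(ψ) = Σ zᵢ(Kᵢ−1)/(1+ψ(Kᵢ−1)) = 0.
Iterate (Newton) starting at ψ = 0.5:
  ψ = 0.5000: g = -0.16852, g' = -0.4213 → ψ = 0.1000
  ψ = 0.1000: g = 0.01396, g' = -0.5517 → ψ = 0.1253
  ψ = 0.1253: g = 0.00027, g' = -0.5307 → ψ = 0.1258
Converged at ψ = 0.1258.

two-phase, V/F = 0.1258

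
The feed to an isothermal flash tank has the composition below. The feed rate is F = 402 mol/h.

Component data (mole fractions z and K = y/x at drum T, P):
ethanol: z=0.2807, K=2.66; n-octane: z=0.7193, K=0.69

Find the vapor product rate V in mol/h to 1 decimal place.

V = 189.8 mol/h

Binary case is linear: z₁(K₁−1)(1+ψ(K₂−1)) + z₂(K₂−1)(1+ψ(K₁−1)) = 0
⇒ ψ = [z₁(K₁−1)+z₂(K₂−1)] / [−(K₁−1)(K₂−1)] = 0.24298/0.51460 = 0.4722
Then V = ψ·F = 0.4722·402 = 189.8 mol/h and L = F − V = 212.2 mol/h.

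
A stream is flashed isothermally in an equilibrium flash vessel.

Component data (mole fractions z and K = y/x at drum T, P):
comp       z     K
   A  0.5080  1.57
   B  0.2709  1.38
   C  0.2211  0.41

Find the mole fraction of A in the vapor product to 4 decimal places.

Newton iteration, β⁰ = 0.58:
  β = 0.5800: g = 0.10366, g' = -0.2974 → β = 0.9286
  β = 0.9286: g = -0.02309, g' = -0.4684 → β = 0.8793
  β = 0.8793: g = -0.00104, g' = -0.4276 → β = 0.8769
Converged at β = 0.8769.
Compositions from xᵢ = zᵢ/(1+β(Kᵢ−1)), yᵢ = Kᵢxᵢ:
  A: x = 0.3387, y = 0.5318
  B: x = 0.2032, y = 0.2804
  C: x = 0.4581, y = 0.1878

y_A = 0.5318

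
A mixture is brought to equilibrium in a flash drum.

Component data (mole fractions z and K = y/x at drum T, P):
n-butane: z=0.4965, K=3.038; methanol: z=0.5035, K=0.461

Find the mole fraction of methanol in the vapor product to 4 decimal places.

y_methanol = 0.3646

Material balance + equilibrium reduce to Σ zᵢ(Kᵢ−1)/(1+V/F(Kᵢ−1)) = 0.
g(0) = ΣzᵢKᵢ − 1 = 0.7405 and g(1) = 1 − Σzᵢ/Kᵢ = -0.2556, so a root lies in (0, 1).
Newton–Raphson from V/F = 0.5:
  V/F = 0.5000: g = 0.12966, g' = -0.7800 → V/F = 0.6662
  V/F = 0.6662: g = 0.00571, g' = -0.7271 → V/F = 0.6741
Converged at V/F = 0.6741.
Compositions from xᵢ = zᵢ/(1+V/F(Kᵢ−1)), yᵢ = Kᵢxᵢ:
  n-butane: x = 0.2092, y = 0.6354
  methanol: x = 0.7908, y = 0.3646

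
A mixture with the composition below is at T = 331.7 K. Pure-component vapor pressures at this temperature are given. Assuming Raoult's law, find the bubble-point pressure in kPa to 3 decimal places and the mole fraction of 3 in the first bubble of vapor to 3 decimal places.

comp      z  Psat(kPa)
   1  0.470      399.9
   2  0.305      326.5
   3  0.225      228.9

At the bubble point ψ → 0, so ΣzᵢKᵢ = 1 with Kᵢ = Pᵢˢᵃᵗ/P ⇒ P = ΣzᵢPᵢˢᵃᵗ.
P = 0.470·399.9 + 0.305·326.5 + 0.225·228.9 = 339.038 kPa
yᵢ = zᵢPᵢˢᵃᵗ/P ⇒ y_3 = 0.225·228.9/339.038 = 0.152

Pbub = 339.038 kPa, y_3 = 0.152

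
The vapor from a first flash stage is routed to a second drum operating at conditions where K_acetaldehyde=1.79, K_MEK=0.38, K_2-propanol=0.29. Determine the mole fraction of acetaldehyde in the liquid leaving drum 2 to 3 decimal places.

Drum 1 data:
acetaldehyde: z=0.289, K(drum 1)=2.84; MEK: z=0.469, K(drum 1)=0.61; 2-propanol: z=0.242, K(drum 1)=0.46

Drum 1:
Rachford–Rice: g(ψ₁) = Σ zᵢ(Kᵢ−1)/(1+ψ₁(Kᵢ−1)) = 0.
g(0) = ΣzᵢKᵢ − 1 = 0.218 and g(1) = 1 − Σzᵢ/Kᵢ = -0.397, so a root lies in (0, 1).
Newton iteration, ψ₁⁰ = 0.51:
  ψ₁ = 0.510: g = -0.1343, g' = -0.506 → ψ₁ = 0.244
  ψ₁ = 0.244: g = 0.0140, g' = -0.646 → ψ₁ = 0.266
  ψ₁ = 0.266: g = 0.0002, g' = -0.626 → ψ₁ = 0.267
Converged at ψ₁ = 0.267.
Drum-1 compositions:
  acetaldehyde: x = 0.194, y = 0.551
  MEK: x = 0.523, y = 0.319
  2-propanol: x = 0.283, y = 0.130
Drum-2 feed = drum-1 vapor: z₂ = (0.5507, 0.3193, 0.1300).
Drum 2:
Let ψ₂ = V/F and solve Σ zᵢ(Kᵢ−1)/(1+ψ₂(Kᵢ−1)) = 0.
Check two-phase: ΣzᵢKᵢ = 1.145 > 1 and Σzᵢ/Kᵢ = 1.596 > 1, so g(0) = 0.145 > 0 and g(1) = -0.596 < 0.
Newton–Raphson from ψ₂ = 0.5:
  ψ₂ = 0.500: g = -0.1182, g' = -0.592 → ψ₂ = 0.300
  ψ₂ = 0.300: g = -0.0090, g' = -0.516 → ψ₂ = 0.283
Converged at ψ₂ = 0.283.
  acetaldehyde: x = 0.450, y = 0.806
  MEK: x = 0.387, y = 0.147
  2-propanol: x = 0.163, y = 0.047

x_acetaldehyde (drum 2) = 0.450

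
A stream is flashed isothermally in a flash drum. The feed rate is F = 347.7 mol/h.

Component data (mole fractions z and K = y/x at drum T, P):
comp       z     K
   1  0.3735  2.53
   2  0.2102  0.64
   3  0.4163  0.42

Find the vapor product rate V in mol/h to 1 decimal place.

V = 112.1 mol/h

Rachford–Rice: g(β) = Σ zᵢ(Kᵢ−1)/(1+β(Kᵢ−1)) = 0.
Check two-phase: ΣzᵢKᵢ = 1.2543 > 1 and Σzᵢ/Kᵢ = 1.4673 > 1, so g(0) = 0.2543 > 0 and g(1) = -0.4673 < 0.
Newton–Raphson from β = 0.5:
  β = 0.5000: g = -0.10859, g' = -0.5990 → β = 0.3187
  β = 0.3187: g = 0.00245, g' = -0.6406 → β = 0.3225
Converged at β = 0.3225.
Then V = β·F = 0.3225·347.7 = 112.1 mol/h and L = F − V = 235.6 mol/h.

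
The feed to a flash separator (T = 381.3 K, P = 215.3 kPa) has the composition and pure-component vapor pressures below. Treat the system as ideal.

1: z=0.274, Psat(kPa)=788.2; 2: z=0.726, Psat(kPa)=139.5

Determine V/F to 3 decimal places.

V/F = 0.505

Raoult's law: Kᵢ = Pᵢˢᵃᵗ/P = Pᵢˢᵃᵗ/215.3.
  K_1 = 788.2/215.3 = 3.66094, K_2 = 139.5/215.3 = 0.64793
Newton–Raphson from V/F = 0.5:
  V/F = 0.500: g = 0.0026, g' = -0.490 → V/F = 0.505
Converged at V/F = 0.505.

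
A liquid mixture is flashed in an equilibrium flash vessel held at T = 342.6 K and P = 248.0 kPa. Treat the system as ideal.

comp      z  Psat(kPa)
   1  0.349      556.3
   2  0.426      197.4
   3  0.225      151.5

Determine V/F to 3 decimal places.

Raoult's law: Kᵢ = Pᵢˢᵃᵗ/P = Pᵢˢᵃᵗ/248.0.
  K_1 = 556.3/248.0 = 2.24315, K_2 = 197.4/248.0 = 0.79597, K_3 = 151.5/248.0 = 0.61089
Material balance + equilibrium reduce to Σ zᵢ(Kᵢ−1)/(1+V/F(Kᵢ−1)) = 0.
g(0) = ΣzᵢKᵢ − 1 = 0.259 and g(1) = 1 − Σzᵢ/Kᵢ = -0.059, so a root lies in (0, 1).
Newton–Raphson from V/F = 0.5:
  V/F = 0.500: g = 0.0621, g' = -0.280 → V/F = 0.722
  V/F = 0.722: g = 0.0050, g' = -0.240 → V/F = 0.743
Converged at V/F = 0.743.

V/F = 0.743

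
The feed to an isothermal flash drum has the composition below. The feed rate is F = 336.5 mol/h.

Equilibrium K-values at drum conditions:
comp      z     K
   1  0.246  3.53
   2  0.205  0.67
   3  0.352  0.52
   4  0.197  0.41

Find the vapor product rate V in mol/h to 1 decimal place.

Let β = V/F and solve Σ zᵢ(Kᵢ−1)/(1+β(Kᵢ−1)) = 0.
g(0) = ΣzᵢKᵢ − 1 = 0.270 and g(1) = 1 − Σzᵢ/Kᵢ = -0.533, so a root lies in (0, 1).
Iterate (Newton) starting at β = 0.7:
  β = 0.700: g = -0.3158, g' = -0.626 → β = 0.195
  β = 0.195: g = 0.0264, g' = -0.917 → β = 0.224
  β = 0.224: g = 0.0008, g' = -0.860 → β = 0.225
Converged at β = 0.225.
Then V = β·F = 0.2251·336.5 = 75.7 mol/h and L = F − V = 260.8 mol/h.

V = 75.7 mol/h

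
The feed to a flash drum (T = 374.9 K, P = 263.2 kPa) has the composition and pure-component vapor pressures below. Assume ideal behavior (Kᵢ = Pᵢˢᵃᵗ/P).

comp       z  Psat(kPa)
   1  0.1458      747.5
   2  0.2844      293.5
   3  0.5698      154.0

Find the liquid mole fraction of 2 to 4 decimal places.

Raoult's law: Kᵢ = Pᵢˢᵃᵗ/P = Pᵢˢᵃᵗ/263.2.
  K_1 = 747.5/263.2 = 2.840046, K_2 = 293.5/263.2 = 1.115122, K_3 = 154.0/263.2 = 0.585106
Material balance + equilibrium reduce to Σ zᵢ(Kᵢ−1)/(1+V/F(Kᵢ−1)) = 0.
g(0) = ΣzᵢKᵢ − 1 = 0.0646 and g(1) = 1 − Σzᵢ/Kᵢ = -0.2802, so a root lies in (0, 1).
Iterate (Newton) starting at V/F = 0.5:
  V/F = 0.5000: g = -0.12760, g' = -0.2934 → V/F = 0.0651
  V/F = 0.0651: g = 0.02909, g' = -0.5010 → V/F = 0.1232
  V/F = 0.1232: g = 0.00184, g' = -0.4406 → V/F = 0.1274
Converged at V/F = 0.1274.
Compositions from xᵢ = zᵢ/(1+V/F(Kᵢ−1)), yᵢ = Kᵢxᵢ:
  1: x = 0.1181, y = 0.3354
  2: x = 0.2803, y = 0.3126
  3: x = 0.6016, y = 0.3520

x_2 = 0.2803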